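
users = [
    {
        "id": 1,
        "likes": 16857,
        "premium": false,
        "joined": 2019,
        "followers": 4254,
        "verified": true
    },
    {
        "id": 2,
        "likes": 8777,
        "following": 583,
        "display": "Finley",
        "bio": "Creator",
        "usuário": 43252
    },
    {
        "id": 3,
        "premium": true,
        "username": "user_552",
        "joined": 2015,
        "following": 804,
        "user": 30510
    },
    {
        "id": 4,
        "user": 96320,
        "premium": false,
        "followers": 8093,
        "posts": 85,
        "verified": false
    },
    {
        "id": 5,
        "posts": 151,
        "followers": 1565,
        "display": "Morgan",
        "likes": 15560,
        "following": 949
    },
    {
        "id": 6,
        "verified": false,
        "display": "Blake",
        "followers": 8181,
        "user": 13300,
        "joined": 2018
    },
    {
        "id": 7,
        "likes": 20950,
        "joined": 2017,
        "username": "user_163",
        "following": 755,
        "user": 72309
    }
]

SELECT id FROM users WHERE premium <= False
[1, 4]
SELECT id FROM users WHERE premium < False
[]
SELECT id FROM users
[1, 2, 3, 4, 5, 6, 7]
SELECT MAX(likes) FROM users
20950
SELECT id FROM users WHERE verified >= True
[1]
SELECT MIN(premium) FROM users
False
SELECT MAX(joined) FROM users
2019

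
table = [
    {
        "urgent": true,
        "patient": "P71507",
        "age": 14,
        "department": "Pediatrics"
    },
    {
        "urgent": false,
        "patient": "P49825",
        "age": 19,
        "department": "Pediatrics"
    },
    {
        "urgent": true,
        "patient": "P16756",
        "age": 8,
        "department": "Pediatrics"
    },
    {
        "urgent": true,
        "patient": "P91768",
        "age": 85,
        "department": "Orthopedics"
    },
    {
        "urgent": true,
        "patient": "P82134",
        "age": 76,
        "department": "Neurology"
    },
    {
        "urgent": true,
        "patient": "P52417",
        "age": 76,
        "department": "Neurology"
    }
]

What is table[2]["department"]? "Pediatrics"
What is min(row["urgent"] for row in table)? False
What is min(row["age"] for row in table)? 8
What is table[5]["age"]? 76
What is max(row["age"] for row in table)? 85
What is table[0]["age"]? 14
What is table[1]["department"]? "Pediatrics"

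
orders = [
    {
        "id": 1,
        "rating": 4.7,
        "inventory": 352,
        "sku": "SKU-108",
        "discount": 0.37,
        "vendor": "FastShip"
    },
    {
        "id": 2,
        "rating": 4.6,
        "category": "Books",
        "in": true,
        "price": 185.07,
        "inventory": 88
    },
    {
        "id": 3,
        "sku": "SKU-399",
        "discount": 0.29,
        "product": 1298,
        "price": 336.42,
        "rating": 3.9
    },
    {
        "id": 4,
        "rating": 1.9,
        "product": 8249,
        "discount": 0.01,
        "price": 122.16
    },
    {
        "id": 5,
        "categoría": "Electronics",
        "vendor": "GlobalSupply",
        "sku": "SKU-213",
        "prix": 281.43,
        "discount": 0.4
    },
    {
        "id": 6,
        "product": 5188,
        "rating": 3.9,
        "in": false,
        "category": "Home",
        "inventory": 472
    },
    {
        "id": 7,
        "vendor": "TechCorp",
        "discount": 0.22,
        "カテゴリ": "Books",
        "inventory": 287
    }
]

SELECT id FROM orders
[1, 2, 3, 4, 5, 6, 7]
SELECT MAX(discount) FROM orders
0.4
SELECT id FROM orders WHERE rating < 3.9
[4]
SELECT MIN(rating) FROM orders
1.9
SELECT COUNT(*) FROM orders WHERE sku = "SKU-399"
1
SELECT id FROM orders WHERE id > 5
[6, 7]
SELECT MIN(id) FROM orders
1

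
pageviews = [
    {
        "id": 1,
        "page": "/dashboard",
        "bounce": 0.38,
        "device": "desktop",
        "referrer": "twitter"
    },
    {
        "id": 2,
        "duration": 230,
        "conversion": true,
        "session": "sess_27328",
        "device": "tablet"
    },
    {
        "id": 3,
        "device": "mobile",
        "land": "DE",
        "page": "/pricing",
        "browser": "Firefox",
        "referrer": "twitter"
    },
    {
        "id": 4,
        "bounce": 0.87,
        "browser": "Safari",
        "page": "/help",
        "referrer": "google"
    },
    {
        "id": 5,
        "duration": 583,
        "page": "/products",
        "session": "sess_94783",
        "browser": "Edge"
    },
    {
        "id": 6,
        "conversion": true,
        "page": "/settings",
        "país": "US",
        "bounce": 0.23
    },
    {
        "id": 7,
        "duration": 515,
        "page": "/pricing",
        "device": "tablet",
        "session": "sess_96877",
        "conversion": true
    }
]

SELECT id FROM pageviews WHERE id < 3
[1, 2]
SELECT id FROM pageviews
[1, 2, 3, 4, 5, 6, 7]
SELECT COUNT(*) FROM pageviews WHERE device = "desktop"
1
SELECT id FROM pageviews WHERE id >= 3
[3, 4, 5, 6, 7]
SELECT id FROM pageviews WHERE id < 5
[1, 2, 3, 4]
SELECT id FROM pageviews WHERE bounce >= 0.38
[1, 4]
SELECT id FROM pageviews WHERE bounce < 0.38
[6]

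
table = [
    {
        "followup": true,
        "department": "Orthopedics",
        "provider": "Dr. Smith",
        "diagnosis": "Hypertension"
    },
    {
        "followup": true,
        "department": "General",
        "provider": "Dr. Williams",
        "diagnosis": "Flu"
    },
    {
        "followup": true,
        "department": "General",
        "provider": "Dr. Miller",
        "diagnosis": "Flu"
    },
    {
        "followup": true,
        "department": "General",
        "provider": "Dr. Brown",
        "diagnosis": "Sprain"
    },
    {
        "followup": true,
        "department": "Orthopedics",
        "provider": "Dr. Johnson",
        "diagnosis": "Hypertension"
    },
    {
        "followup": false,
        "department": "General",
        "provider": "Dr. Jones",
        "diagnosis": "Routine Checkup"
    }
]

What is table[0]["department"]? "Orthopedics"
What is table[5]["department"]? "General"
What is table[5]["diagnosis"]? "Routine Checkup"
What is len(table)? 6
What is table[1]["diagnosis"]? "Flu"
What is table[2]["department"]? "General"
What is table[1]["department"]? "General"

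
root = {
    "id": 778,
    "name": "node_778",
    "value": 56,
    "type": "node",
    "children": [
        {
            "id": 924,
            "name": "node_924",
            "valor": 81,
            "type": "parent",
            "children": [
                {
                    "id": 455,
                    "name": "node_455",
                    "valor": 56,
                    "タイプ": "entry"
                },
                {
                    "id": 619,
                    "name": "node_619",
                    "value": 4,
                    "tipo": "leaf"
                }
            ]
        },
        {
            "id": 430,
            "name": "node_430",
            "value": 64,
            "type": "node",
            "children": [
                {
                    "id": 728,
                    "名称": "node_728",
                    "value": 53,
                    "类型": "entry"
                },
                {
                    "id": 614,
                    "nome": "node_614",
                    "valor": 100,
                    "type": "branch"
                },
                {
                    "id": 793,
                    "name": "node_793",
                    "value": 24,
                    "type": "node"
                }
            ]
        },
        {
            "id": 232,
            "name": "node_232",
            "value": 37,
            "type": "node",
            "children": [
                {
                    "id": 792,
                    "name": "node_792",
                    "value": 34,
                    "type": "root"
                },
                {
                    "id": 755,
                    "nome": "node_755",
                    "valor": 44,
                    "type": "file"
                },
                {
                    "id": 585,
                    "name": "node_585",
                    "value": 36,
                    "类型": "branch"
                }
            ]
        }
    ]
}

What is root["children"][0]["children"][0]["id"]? 455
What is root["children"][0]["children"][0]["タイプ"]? "entry"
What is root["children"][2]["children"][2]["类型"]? "branch"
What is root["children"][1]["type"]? "node"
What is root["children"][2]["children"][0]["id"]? 792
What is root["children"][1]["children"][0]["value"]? 53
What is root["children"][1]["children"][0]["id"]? 728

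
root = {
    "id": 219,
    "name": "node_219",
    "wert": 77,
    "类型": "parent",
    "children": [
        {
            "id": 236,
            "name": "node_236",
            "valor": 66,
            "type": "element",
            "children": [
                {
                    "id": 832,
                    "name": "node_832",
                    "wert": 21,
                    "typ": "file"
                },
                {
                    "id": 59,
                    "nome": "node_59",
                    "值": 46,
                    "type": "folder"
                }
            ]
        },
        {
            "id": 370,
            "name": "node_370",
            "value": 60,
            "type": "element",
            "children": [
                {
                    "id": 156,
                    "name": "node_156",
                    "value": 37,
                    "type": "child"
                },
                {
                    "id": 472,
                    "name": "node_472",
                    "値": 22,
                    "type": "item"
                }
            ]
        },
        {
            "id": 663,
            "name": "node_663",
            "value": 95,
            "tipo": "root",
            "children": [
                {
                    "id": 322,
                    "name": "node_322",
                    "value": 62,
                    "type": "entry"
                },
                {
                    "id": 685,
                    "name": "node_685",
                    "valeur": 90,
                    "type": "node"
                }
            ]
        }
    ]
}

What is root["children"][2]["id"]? 663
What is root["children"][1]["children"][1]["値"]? 22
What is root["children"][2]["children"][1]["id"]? 685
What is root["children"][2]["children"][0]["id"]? 322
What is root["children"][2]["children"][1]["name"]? "node_685"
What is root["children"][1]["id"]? 370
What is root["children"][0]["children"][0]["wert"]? 21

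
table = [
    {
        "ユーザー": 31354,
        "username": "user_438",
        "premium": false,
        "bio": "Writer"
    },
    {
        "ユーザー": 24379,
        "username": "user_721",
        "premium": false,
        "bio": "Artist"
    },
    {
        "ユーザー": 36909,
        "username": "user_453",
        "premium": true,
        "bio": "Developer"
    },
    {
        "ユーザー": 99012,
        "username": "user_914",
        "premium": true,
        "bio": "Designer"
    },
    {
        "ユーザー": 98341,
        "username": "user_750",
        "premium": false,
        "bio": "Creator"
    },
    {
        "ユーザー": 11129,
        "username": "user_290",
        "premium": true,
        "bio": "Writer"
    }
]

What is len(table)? 6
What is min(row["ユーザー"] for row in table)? 11129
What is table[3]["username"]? "user_914"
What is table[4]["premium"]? False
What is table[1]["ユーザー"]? 24379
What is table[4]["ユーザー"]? 98341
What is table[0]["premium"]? False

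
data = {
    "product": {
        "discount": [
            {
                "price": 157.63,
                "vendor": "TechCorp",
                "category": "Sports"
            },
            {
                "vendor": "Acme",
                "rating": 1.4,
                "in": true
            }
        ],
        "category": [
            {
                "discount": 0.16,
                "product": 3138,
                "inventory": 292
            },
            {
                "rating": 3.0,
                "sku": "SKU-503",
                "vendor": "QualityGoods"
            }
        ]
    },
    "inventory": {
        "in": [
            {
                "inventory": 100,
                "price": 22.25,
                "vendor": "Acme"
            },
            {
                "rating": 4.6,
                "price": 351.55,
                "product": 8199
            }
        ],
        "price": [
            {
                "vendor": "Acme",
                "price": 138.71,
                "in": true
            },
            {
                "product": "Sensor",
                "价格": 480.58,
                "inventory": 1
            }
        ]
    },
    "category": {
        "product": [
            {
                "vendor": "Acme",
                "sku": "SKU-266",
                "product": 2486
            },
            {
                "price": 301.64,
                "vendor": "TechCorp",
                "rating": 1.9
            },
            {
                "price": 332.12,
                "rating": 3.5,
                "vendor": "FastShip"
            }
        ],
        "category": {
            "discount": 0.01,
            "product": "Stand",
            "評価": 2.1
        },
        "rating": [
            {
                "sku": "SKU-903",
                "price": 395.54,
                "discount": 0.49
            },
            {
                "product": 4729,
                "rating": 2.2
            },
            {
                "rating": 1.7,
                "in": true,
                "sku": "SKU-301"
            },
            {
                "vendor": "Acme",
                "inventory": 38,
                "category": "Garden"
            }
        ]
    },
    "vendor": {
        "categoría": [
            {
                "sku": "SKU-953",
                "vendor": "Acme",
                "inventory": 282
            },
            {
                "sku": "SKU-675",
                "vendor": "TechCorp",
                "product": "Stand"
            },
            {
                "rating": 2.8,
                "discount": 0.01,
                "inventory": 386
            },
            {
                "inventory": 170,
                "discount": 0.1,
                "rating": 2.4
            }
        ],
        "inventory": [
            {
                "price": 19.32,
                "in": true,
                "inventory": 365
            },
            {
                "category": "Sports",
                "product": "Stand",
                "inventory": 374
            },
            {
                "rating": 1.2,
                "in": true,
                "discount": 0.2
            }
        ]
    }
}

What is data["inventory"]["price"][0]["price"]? 138.71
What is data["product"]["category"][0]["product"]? 3138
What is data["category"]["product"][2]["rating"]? 3.5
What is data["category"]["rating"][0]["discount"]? 0.49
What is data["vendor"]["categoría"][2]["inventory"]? 386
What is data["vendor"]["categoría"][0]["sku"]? "SKU-953"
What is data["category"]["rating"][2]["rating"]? 1.7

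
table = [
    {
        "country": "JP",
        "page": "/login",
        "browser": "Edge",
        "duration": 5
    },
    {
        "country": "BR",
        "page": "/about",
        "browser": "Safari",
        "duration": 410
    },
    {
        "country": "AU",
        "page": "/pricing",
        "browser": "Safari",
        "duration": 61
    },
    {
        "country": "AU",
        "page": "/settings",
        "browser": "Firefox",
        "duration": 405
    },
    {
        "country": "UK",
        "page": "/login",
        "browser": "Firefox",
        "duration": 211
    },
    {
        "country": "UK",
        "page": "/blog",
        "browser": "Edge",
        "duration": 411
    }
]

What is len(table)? 6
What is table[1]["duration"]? 410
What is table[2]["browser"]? "Safari"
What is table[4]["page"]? "/login"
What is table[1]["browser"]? "Safari"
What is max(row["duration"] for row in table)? 411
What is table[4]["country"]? "UK"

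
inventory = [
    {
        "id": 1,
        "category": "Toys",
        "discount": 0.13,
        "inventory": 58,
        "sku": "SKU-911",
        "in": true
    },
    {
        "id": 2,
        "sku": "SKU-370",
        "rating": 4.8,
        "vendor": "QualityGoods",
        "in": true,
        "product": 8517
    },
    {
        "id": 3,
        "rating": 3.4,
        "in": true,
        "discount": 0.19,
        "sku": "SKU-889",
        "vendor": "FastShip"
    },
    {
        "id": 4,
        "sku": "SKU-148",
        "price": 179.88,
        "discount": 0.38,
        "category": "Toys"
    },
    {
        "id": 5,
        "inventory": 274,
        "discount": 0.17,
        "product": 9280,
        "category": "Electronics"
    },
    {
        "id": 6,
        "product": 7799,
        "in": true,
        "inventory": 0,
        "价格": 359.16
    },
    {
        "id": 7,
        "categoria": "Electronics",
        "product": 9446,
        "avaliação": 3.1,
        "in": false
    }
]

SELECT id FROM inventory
[1, 2, 3, 4, 5, 6, 7]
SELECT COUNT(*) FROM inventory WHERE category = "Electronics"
1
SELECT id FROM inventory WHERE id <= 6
[1, 2, 3, 4, 5, 6]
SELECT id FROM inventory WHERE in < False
[]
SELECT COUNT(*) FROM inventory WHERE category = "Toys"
2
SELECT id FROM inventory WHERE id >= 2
[2, 3, 4, 5, 6, 7]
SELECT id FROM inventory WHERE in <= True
[1, 2, 3, 6, 7]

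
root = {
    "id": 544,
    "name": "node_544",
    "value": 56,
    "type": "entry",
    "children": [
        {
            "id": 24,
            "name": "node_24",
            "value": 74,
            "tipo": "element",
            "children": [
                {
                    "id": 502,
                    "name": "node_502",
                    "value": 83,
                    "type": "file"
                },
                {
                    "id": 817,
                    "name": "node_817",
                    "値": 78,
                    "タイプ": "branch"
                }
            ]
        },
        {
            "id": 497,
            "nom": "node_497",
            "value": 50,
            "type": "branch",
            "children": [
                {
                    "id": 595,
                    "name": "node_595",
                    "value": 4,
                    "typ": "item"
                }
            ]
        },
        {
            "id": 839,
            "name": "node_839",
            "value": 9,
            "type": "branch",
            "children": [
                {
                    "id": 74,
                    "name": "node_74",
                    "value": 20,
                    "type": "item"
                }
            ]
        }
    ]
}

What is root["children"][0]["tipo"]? "element"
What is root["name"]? "node_544"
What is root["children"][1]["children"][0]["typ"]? "item"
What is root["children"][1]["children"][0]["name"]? "node_595"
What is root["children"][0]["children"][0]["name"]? "node_502"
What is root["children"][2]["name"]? "node_839"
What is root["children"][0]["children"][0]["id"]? 502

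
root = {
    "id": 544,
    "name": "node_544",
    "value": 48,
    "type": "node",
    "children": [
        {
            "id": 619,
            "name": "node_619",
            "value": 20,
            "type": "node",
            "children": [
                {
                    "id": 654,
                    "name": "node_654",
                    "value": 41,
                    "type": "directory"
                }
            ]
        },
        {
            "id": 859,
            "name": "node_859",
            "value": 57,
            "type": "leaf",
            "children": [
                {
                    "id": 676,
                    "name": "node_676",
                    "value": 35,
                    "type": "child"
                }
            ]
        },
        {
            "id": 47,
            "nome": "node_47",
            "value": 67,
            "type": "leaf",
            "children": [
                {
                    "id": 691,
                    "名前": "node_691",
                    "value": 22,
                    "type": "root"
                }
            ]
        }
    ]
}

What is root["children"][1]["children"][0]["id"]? 676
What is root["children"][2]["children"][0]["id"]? 691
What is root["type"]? "node"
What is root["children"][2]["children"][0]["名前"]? "node_691"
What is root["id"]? 544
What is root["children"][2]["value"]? 67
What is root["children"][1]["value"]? 57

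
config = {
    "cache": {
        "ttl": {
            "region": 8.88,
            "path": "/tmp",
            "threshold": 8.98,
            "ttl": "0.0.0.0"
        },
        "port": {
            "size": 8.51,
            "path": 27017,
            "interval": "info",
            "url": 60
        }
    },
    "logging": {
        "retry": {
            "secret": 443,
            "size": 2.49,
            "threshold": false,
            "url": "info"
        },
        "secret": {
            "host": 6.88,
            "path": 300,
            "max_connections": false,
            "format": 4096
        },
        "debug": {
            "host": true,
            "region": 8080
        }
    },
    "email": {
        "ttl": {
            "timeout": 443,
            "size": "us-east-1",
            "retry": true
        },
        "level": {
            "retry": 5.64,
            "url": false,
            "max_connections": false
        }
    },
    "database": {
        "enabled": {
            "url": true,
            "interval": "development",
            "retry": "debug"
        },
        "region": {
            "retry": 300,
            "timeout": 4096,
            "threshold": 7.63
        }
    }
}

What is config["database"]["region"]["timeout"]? 4096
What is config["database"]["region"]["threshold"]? 7.63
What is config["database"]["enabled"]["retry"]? "debug"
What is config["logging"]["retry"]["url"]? "info"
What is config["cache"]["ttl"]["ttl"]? "0.0.0.0"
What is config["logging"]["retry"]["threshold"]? False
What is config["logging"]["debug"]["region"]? 8080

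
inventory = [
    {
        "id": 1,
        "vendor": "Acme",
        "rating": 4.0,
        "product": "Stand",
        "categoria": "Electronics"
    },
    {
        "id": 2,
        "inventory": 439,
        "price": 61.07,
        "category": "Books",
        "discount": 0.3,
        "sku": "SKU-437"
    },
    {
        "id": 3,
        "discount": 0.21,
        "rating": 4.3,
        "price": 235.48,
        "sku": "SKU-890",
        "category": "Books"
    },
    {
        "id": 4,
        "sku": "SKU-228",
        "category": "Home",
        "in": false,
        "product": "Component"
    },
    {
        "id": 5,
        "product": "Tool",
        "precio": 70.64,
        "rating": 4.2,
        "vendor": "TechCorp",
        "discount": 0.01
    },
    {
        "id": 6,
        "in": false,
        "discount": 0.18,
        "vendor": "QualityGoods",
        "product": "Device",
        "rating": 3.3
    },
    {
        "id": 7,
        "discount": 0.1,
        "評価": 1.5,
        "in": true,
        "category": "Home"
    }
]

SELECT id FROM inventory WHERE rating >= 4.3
[3]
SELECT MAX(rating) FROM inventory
4.3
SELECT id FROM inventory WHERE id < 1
[]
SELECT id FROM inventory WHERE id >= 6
[6, 7]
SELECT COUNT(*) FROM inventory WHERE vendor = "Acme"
1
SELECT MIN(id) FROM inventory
1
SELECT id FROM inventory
[1, 2, 3, 4, 5, 6, 7]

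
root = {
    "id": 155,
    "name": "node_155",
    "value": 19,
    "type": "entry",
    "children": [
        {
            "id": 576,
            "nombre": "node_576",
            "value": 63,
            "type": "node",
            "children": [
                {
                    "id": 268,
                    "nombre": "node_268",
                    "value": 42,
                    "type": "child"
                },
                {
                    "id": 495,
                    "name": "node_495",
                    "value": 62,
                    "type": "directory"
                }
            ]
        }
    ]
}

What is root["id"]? 155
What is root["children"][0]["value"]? 63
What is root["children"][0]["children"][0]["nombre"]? "node_268"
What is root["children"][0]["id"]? 576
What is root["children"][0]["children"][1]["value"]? 62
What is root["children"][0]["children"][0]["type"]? "child"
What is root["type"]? "entry"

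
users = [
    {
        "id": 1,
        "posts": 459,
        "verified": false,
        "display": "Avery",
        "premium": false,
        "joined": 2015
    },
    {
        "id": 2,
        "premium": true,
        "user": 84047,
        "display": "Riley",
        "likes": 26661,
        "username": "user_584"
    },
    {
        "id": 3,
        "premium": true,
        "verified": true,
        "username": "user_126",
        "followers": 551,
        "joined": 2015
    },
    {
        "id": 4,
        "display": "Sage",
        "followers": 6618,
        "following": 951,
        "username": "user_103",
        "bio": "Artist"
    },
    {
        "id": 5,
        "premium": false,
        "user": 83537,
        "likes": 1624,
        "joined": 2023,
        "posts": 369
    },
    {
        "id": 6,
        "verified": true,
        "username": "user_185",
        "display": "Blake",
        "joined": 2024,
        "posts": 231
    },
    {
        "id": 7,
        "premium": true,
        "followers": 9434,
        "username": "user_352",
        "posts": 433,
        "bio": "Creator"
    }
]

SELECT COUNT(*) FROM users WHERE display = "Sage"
1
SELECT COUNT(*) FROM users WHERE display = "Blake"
1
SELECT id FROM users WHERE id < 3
[1, 2]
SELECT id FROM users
[1, 2, 3, 4, 5, 6, 7]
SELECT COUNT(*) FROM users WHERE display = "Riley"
1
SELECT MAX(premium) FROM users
True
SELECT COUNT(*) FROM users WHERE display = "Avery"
1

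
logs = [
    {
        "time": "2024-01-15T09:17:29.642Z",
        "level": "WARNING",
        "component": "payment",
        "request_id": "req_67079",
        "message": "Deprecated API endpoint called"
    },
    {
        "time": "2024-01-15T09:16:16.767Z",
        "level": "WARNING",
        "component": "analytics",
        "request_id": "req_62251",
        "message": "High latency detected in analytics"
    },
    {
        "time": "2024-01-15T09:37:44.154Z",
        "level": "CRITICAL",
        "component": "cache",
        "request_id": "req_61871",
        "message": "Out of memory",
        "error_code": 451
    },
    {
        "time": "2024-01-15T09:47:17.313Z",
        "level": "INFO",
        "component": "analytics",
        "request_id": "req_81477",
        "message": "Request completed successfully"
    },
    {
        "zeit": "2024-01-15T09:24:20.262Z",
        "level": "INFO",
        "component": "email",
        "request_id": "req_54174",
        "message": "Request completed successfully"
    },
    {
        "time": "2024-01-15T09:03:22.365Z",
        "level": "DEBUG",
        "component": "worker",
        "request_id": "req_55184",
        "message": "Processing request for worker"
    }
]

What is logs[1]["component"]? "analytics"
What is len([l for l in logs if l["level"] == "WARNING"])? 2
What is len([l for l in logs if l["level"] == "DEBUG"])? 1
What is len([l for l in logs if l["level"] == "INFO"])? 2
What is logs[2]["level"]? "CRITICAL"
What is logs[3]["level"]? "INFO"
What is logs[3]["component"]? "analytics"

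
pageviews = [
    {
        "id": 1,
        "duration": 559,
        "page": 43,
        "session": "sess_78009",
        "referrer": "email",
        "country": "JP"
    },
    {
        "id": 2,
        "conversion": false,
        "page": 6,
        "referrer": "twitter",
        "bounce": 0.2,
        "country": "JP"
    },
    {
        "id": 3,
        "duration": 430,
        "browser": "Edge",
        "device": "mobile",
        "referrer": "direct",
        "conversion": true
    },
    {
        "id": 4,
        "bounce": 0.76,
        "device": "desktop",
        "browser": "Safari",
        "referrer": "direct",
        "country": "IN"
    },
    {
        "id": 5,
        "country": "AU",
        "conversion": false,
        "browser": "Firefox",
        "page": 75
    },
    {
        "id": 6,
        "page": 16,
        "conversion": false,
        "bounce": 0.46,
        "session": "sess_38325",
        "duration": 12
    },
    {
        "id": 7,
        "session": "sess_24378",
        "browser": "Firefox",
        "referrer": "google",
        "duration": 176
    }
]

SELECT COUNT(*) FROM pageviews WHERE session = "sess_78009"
1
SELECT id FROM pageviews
[1, 2, 3, 4, 5, 6, 7]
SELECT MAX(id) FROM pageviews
7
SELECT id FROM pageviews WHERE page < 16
[2]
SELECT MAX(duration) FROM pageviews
559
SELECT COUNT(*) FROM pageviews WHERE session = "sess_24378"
1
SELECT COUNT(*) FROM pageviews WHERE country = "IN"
1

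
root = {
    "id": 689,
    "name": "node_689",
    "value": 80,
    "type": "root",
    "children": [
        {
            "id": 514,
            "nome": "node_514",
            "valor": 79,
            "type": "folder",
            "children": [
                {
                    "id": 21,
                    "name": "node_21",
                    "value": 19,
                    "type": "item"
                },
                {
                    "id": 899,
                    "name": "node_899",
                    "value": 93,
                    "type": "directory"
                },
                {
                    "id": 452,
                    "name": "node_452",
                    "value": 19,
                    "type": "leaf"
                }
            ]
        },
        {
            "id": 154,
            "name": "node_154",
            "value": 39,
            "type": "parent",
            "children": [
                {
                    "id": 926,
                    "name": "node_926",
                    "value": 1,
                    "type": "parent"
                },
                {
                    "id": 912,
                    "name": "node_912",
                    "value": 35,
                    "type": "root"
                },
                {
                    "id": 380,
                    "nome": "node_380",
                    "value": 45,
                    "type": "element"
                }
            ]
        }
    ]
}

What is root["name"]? "node_689"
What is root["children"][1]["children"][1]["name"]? "node_912"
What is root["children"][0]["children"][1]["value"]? 93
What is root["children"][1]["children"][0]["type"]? "parent"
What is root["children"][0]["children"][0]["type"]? "item"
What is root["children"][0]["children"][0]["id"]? 21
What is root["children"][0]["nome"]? "node_514"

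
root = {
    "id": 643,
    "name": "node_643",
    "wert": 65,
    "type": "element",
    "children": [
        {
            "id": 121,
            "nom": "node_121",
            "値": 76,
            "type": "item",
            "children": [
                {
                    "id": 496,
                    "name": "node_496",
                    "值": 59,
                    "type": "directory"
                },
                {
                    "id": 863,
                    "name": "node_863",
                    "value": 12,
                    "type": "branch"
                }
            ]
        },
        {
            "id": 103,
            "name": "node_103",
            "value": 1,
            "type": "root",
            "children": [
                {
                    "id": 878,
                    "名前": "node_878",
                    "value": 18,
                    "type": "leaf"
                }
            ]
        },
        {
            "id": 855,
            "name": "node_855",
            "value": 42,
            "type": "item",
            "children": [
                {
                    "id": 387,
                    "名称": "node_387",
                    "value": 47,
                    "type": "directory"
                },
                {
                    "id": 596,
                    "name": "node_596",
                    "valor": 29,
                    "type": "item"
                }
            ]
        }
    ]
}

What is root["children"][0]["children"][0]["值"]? 59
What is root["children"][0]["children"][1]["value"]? 12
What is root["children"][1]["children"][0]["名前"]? "node_878"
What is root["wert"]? 65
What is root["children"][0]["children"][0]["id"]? 496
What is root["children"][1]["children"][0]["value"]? 18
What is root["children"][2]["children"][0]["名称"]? "node_387"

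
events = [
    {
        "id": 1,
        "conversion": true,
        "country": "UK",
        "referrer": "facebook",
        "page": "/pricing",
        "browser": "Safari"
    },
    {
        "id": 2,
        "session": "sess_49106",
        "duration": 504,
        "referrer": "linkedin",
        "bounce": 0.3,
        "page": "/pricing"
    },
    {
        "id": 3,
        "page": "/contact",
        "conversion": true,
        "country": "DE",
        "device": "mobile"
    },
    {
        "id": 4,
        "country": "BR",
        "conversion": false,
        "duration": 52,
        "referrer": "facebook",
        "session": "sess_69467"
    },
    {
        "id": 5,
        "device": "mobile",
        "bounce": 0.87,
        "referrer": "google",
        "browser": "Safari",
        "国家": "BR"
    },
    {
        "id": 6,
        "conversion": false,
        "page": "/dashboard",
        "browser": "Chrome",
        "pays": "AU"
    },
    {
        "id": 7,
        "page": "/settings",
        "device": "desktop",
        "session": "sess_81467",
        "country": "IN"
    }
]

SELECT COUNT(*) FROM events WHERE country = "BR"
1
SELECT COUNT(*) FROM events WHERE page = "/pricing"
2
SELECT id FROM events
[1, 2, 3, 4, 5, 6, 7]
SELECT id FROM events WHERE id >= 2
[2, 3, 4, 5, 6, 7]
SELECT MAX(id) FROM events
7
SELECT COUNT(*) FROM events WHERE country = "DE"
1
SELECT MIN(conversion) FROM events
False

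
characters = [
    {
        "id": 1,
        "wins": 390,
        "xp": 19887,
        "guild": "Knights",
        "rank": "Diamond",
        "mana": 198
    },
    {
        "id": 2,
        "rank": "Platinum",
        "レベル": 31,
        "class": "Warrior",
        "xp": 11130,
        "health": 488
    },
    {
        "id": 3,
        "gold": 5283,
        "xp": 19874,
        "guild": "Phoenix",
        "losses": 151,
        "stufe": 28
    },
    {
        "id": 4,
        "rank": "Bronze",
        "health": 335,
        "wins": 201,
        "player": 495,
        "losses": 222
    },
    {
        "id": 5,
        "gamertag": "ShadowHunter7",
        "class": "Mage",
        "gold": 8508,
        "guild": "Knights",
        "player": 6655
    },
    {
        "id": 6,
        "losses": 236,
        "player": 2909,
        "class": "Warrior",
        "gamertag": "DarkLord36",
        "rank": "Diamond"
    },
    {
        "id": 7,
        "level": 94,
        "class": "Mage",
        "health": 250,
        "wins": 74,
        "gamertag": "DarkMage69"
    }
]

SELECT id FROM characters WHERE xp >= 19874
[1, 3]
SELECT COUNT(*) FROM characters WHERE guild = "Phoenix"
1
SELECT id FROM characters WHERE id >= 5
[5, 6, 7]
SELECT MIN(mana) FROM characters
198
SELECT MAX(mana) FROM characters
198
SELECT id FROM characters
[1, 2, 3, 4, 5, 6, 7]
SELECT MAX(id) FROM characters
7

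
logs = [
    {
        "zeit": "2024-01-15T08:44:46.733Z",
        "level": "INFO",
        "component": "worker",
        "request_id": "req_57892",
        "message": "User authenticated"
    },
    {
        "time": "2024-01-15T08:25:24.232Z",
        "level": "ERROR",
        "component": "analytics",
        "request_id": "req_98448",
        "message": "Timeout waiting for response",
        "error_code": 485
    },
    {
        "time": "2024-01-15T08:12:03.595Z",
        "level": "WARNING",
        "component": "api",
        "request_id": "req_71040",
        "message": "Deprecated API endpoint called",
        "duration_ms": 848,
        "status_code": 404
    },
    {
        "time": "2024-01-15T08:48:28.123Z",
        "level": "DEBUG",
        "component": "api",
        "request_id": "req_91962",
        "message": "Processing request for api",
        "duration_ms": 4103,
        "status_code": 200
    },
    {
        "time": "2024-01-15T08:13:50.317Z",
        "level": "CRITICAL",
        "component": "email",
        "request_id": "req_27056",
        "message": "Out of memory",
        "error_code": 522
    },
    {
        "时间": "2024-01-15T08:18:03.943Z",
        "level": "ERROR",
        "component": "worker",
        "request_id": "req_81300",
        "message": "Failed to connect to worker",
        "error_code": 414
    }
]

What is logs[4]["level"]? "CRITICAL"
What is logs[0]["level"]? "INFO"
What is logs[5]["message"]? "Failed to connect to worker"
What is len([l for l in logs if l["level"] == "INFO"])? 1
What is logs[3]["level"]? "DEBUG"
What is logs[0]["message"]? "User authenticated"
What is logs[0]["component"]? "worker"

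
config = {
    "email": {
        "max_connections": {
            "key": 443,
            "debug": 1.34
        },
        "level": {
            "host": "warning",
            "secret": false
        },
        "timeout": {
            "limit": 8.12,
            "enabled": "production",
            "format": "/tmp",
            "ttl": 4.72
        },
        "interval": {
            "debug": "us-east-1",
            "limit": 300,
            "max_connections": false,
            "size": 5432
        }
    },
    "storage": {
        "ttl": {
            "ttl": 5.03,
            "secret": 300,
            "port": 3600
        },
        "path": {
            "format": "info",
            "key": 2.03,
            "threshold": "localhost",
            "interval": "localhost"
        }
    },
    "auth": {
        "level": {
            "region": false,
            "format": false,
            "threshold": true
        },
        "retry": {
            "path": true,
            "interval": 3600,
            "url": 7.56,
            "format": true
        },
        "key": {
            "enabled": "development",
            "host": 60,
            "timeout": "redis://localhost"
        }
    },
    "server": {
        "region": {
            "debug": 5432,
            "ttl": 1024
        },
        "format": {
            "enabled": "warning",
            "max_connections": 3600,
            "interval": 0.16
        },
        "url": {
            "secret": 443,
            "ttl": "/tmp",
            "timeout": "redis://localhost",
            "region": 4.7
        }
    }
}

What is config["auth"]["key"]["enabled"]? "development"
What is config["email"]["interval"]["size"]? 5432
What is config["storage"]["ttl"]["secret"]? 300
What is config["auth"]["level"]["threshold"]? True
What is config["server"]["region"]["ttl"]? 1024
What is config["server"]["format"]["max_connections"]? 3600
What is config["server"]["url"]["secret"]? 443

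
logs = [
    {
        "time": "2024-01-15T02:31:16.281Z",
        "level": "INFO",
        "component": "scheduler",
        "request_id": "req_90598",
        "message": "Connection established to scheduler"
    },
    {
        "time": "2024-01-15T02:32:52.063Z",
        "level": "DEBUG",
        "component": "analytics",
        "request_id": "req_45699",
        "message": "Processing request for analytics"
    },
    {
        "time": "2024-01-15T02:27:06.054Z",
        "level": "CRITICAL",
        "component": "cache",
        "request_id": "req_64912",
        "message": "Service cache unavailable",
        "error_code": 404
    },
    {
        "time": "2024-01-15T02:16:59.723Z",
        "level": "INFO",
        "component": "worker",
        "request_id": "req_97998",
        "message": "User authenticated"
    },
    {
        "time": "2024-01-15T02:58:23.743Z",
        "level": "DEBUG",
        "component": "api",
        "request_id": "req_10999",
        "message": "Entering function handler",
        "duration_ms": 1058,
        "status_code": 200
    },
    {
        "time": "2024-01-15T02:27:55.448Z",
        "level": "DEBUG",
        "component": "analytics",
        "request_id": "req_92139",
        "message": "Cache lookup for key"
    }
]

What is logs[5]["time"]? "2024-01-15T02:27:55.448Z"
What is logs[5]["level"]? "DEBUG"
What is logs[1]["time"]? "2024-01-15T02:32:52.063Z"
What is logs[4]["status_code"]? 200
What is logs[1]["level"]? "DEBUG"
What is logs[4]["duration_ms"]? 1058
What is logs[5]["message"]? "Cache lookup for key"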